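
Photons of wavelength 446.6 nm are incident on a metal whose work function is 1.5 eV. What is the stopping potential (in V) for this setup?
1.2762 V

The stopping potential V_s satisfies: eV_s = KE_max

First, find KE_max using Einstein's equation:
E_photon = hc/λ = 2.7762 eV
KE_max = E_photon - φ = 2.7762 - 1.5 = 1.2762 eV

Since eV_s = KE_max:
V_s = KE_max/e = 1.2762 V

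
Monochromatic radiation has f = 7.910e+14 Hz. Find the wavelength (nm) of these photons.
379.00 nm

Using the wave equation: c = fλ

Solving for wavelength:
λ = c/f = (3×10⁸ m/s) / (7.910e+14 Hz)
λ = 379.00 nm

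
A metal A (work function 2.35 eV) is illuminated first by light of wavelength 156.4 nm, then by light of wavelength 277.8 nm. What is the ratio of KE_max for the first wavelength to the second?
2.6395

Using Einstein's equation: KE_max = hc/λ - φ

For λ₁ = 156.4 nm:
E₁ = hc/λ₁ = 7.9274 eV
KE₁ = E₁ - φ = 7.9274 - 2.35 = 5.5774 eV

For λ₂ = 277.8 nm:
E₂ = hc/λ₂ = 4.4631 eV
KE₂ = E₂ - φ = 4.4631 - 2.35 = 2.1131 eV

Ratio: KE₁/KE₂ = 5.5774/2.1131 = 2.6395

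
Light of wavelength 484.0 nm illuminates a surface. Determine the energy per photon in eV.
2.5617 eV

Using E = hf = hc/λ:

E = hc/λ = (6.626×10⁻³⁴ J·s)(3×10⁸ m/s) / (484.0×10⁻⁹ m)
E = 2.5617 eV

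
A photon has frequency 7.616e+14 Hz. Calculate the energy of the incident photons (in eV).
3.1497 eV

Using E = hf:

E = hf = (6.626×10⁻³⁴ J·s)(7.616e+14 Hz)
E = 3.1497 eV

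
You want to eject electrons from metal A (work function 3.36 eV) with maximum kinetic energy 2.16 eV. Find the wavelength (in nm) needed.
224.61 nm

From Einstein's equation: KE_max = hc/λ - φ

Rearranging for λ:
hc/λ = KE_max + φ
λ = hc/(KE_max + φ)

Required photon energy:
E_photon = KE_max + φ = 2.16 + 3.36 = 5.52 eV

Required wavelength:
λ = hc/E_photon = (6.626×10⁻³⁴)(3×10⁸) / (5.52 × 1.602×10⁻¹⁹)
λ = 224.61 nm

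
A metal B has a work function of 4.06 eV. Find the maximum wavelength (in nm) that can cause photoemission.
305.38 nm

The threshold wavelength is when the photon energy equals the work function:
hc/λ₀ = φ

Solving for λ₀:
λ₀ = hc/φ = (6.626×10⁻³⁴ J·s)(3×10⁸ m/s) / (4.06 eV × 1.602×10⁻¹⁹ J/eV)
λ₀ = 305.38 nm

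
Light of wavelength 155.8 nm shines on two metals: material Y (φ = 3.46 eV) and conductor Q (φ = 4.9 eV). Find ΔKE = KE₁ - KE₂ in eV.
1.4400 eV

Using KE_max = hc/λ - φ for each metal:

Photon energy: E = hc/λ = 7.9579 eV

For material Y (φ₁ = 3.46 eV):
KE₁ = E - φ₁ = 7.9579 - 3.46 = 4.4979 eV

For conductor Q (φ₂ = 4.9 eV):
KE₂ = E - φ₂ = 7.9579 - 4.9 = 3.0579 eV

Difference:
ΔKE = KE₁ - KE₂ = 4.4979 - 3.0579 = 1.4400 eV

Note: The difference equals the difference in work functions: 4.9 - 3.46 = 1.44 eV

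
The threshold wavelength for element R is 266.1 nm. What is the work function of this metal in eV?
4.66 eV

At the threshold wavelength, photon energy equals work function:
φ = hc/λ₀

Calculating:
φ = (6.626×10⁻³⁴ J·s)(3×10⁸ m/s) / (266.1×10⁻⁹ m)
φ = 4.66 eV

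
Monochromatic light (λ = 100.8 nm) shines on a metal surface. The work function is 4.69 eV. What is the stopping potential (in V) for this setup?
7.6100 V

The stopping potential V_s satisfies: eV_s = KE_max

First, find KE_max using Einstein's equation:
E_photon = hc/λ = 12.3000 eV
KE_max = E_photon - φ = 12.3000 - 4.69 = 7.6100 eV

Since eV_s = KE_max:
V_s = KE_max/e = 7.6100 V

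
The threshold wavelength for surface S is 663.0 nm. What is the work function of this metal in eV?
1.87 eV

At the threshold wavelength, photon energy equals work function:
φ = hc/λ₀

Calculating:
φ = (6.626×10⁻³⁴ J·s)(3×10⁸ m/s) / (663.0×10⁻⁹ m)
φ = 1.87 eV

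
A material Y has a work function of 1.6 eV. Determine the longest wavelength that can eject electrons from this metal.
774.90 nm

The threshold wavelength is when the photon energy equals the work function:
hc/λ₀ = φ

Solving for λ₀:
λ₀ = hc/φ = (6.626×10⁻³⁴ J·s)(3×10⁸ m/s) / (1.6 eV × 1.602×10⁻¹⁹ J/eV)
λ₀ = 774.90 nm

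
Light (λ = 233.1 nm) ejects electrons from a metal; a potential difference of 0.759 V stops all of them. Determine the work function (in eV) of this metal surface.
4.56 eV

The stopping potential gives the maximum kinetic energy: KE_max = eV_s = 0.759 eV

From Einstein's photoelectric equation: KE_max = hc/λ - φ
Rearranging: φ = hc/λ - KE_max

Calculate photon energy:
E_photon = hc/λ = (6.626×10⁻³⁴ J·s)(3×10⁸ m/s) / (233.1×10⁻⁹ m) = 5.3189 eV

Therefore:
φ = 5.3189 - 0.759 = 4.56 eV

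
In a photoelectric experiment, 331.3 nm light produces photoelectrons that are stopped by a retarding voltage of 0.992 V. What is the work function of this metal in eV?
2.75 eV

The stopping potential gives the maximum kinetic energy: KE_max = eV_s = 0.992 eV

From Einstein's photoelectric equation: KE_max = hc/λ - φ
Rearranging: φ = hc/λ - KE_max

Calculate photon energy:
E_photon = hc/λ = (6.626×10⁻³⁴ J·s)(3×10⁸ m/s) / (331.3×10⁻⁹ m) = 3.7424 eV

Therefore:
φ = 3.7424 - 0.992 = 2.75 eV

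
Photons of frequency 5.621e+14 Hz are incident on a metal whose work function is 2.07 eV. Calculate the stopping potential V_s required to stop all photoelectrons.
0.2547 V

The stopping potential V_s satisfies: eV_s = KE_max

First, find KE_max using Einstein's equation:
E_photon = hf = (6.626×10⁻³⁴ J·s)(5.621e+14 Hz) = 2.3247 eV
KE_max = E_photon - φ = 2.3247 - 2.07 = 0.2547 eV

Since eV_s = KE_max:
V_s = KE_max/e = 0.2547 V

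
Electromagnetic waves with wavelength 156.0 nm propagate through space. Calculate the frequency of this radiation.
1.9217e+15 Hz

Using the wave equation: c = fλ

Solving for frequency:
f = c/λ = (3×10⁸ m/s) / (156.0×10⁻⁹ m)
f = 1.9217e+15 Hz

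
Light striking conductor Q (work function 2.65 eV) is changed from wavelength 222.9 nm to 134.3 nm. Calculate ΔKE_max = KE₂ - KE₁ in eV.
3.6696 eV

Using Einstein's equation: KE_max = hc/λ - φ

For λ₁ = 222.9 nm:
KE₁ = hc/λ₁ - φ = 5.5623 - 2.65 = 2.9123 eV

For λ₂ = 134.3 nm:
KE₂ = hc/λ₂ - φ = 9.2319 - 2.65 = 6.5819 eV

Change in KE:
ΔKE = KE₂ - KE₁ = 6.5819 - 2.9123 = 3.6696 eV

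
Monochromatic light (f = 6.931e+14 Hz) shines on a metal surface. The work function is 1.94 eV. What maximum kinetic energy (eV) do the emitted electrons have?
0.9264 eV

Using Einstein's photoelectric equation: KE_max = hf - φ

First, calculate the photon energy:
E_photon = hf = (6.626×10⁻³⁴ J·s)(6.931e+14 Hz)
E_photon = 2.8664 eV

Then, the maximum kinetic energy:
KE_max = E_photon - φ = 2.8664 eV - 1.94 eV = 0.9264 eV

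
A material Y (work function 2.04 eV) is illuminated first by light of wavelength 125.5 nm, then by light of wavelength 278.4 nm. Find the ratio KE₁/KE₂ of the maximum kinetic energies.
3.2481

Using Einstein's equation: KE_max = hc/λ - φ

For λ₁ = 125.5 nm:
E₁ = hc/λ₁ = 9.8792 eV
KE₁ = E₁ - φ = 9.8792 - 2.04 = 7.8392 eV

For λ₂ = 278.4 nm:
E₂ = hc/λ₂ = 4.4535 eV
KE₂ = E₂ - φ = 4.4535 - 2.04 = 2.4135 eV

Ratio: KE₁/KE₂ = 7.8392/2.4135 = 3.2481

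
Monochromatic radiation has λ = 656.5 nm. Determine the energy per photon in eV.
1.8886 eV

Using E = hf = hc/λ:

E = hc/λ = (6.626×10⁻³⁴ J·s)(3×10⁸ m/s) / (656.5×10⁻⁹ m)
E = 1.8886 eV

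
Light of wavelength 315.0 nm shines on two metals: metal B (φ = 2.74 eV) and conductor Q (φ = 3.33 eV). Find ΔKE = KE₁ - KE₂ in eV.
0.5900 eV

Using KE_max = hc/λ - φ for each metal:

Photon energy: E = hc/λ = 3.9360 eV

For metal B (φ₁ = 2.74 eV):
KE₁ = E - φ₁ = 3.9360 - 2.74 = 1.1960 eV

For conductor Q (φ₂ = 3.33 eV):
KE₂ = E - φ₂ = 3.9360 - 3.33 = 0.6060 eV

Difference:
ΔKE = KE₁ - KE₂ = 1.1960 - 0.6060 = 0.5900 eV

Note: The difference equals the difference in work functions: 3.33 - 2.74 = 0.59 eV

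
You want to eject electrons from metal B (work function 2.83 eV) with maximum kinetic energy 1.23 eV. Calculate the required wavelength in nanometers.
305.38 nm

From Einstein's equation: KE_max = hc/λ - φ

Rearranging for λ:
hc/λ = KE_max + φ
λ = hc/(KE_max + φ)

Required photon energy:
E_photon = KE_max + φ = 1.23 + 2.83 = 4.06 eV

Required wavelength:
λ = hc/E_photon = (6.626×10⁻³⁴)(3×10⁸) / (4.06 × 1.602×10⁻¹⁹)
λ = 305.38 nm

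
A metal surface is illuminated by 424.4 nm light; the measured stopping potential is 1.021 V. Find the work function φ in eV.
1.90 eV

The stopping potential gives the maximum kinetic energy: KE_max = eV_s = 1.021 eV

From Einstein's photoelectric equation: KE_max = hc/λ - φ
Rearranging: φ = hc/λ - KE_max

Calculate photon energy:
E_photon = hc/λ = (6.626×10⁻³⁴ J·s)(3×10⁸ m/s) / (424.4×10⁻⁹ m) = 2.9214 eV

Therefore:
φ = 2.9214 - 1.021 = 1.90 eV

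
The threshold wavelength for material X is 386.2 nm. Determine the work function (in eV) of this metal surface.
3.21 eV

At the threshold wavelength, photon energy equals work function:
φ = hc/λ₀

Calculating:
φ = (6.626×10⁻³⁴ J·s)(3×10⁸ m/s) / (386.2×10⁻⁹ m)
φ = 3.21 eV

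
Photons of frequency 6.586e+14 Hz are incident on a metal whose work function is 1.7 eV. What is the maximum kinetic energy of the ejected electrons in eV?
1.0238 eV

Using Einstein's photoelectric equation: KE_max = hf - φ

First, calculate the photon energy:
E_photon = hf = (6.626×10⁻³⁴ J·s)(6.586e+14 Hz)
E_photon = 2.7238 eV

Then, the maximum kinetic energy:
KE_max = E_photon - φ = 2.7238 eV - 1.7 eV = 1.0238 eV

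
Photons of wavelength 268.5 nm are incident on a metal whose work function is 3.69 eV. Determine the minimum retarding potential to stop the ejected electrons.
0.9277 V

The stopping potential V_s satisfies: eV_s = KE_max

First, find KE_max using Einstein's equation:
E_photon = hc/λ = 4.6177 eV
KE_max = E_photon - φ = 4.6177 - 3.69 = 0.9277 eV

Since eV_s = KE_max:
V_s = KE_max/e = 0.9277 V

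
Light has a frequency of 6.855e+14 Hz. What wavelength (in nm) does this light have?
437.33 nm

Using the wave equation: c = fλ

Solving for wavelength:
λ = c/f = (3×10⁸ m/s) / (6.855e+14 Hz)
λ = 437.33 nm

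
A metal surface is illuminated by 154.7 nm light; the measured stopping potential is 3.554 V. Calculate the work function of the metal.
4.46 eV

The stopping potential gives the maximum kinetic energy: KE_max = eV_s = 3.554 eV

From Einstein's photoelectric equation: KE_max = hc/λ - φ
Rearranging: φ = hc/λ - KE_max

Calculate photon energy:
E_photon = hc/λ = (6.626×10⁻³⁴ J·s)(3×10⁸ m/s) / (154.7×10⁻⁹ m) = 8.0145 eV

Therefore:
φ = 8.0145 - 3.554 = 4.46 eV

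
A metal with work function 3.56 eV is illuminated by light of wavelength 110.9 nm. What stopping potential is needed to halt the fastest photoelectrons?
7.6198 V

The stopping potential V_s satisfies: eV_s = KE_max

First, find KE_max using Einstein's equation:
E_photon = hc/λ = 11.1798 eV
KE_max = E_photon - φ = 11.1798 - 3.56 = 7.6198 eV

Since eV_s = KE_max:
V_s = KE_max/e = 7.6198 V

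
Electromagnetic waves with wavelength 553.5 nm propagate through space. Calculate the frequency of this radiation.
5.4163e+14 Hz

Using the wave equation: c = fλ

Solving for frequency:
f = c/λ = (3×10⁸ m/s) / (553.5×10⁻⁹ m)
f = 5.4163e+14 Hz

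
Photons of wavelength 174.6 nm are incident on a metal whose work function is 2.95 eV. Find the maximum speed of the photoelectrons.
1.2084e+06 m/s

First, find the maximum kinetic energy:
E_photon = hc/λ = 7.1010 eV
KE_max = E_photon - φ = 7.1010 - 2.95 = 4.1510 eV

Convert to Joules: KE_max = 4.1510 × 1.602×10⁻¹⁹ J = 6.6507e-19 J

Then use KE = ½mv² to find velocity:
v = √(2·KE/m) = √(2 × 6.6507e-19 J / 9.109e-31 kg)
v = 1.2084e+06 m/s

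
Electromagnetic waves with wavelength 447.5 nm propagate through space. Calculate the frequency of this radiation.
6.6993e+14 Hz

Using the wave equation: c = fλ

Solving for frequency:
f = c/λ = (3×10⁸ m/s) / (447.5×10⁻⁹ m)
f = 6.6993e+14 Hz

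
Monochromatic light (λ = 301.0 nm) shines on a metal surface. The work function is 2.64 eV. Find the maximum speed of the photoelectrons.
7.2131e+05 m/s

First, find the maximum kinetic energy:
E_photon = hc/λ = 4.1191 eV
KE_max = E_photon - φ = 4.1191 - 2.64 = 1.4791 eV

Convert to Joules: KE_max = 1.4791 × 1.602×10⁻¹⁹ J = 2.3697e-19 J

Then use KE = ½mv² to find velocity:
v = √(2·KE/m) = √(2 × 2.3697e-19 J / 9.109e-31 kg)
v = 7.2131e+05 m/s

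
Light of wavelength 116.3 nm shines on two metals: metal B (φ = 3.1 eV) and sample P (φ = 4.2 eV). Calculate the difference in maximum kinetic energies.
1.1000 eV

Using KE_max = hc/λ - φ for each metal:

Photon energy: E = hc/λ = 10.6607 eV

For metal B (φ₁ = 3.1 eV):
KE₁ = E - φ₁ = 10.6607 - 3.1 = 7.5607 eV

For sample P (φ₂ = 4.2 eV):
KE₂ = E - φ₂ = 10.6607 - 4.2 = 6.4607 eV

Difference:
ΔKE = KE₁ - KE₂ = 7.5607 - 6.4607 = 1.1000 eV

Note: The difference equals the difference in work functions: 4.2 - 3.1 = 1.10 eV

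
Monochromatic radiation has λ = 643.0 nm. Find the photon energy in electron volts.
1.9282 eV

Using E = hf = hc/λ:

E = hc/λ = (6.626×10⁻³⁴ J·s)(3×10⁸ m/s) / (643.0×10⁻⁹ m)
E = 1.9282 eV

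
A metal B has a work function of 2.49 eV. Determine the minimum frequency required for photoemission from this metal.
6.0208e+14 Hz

The threshold frequency is when the photon energy equals the work function:
hf₀ = φ

Solving for f₀:
f₀ = φ/h = (2.49 eV × 1.602×10⁻¹⁹ J/eV) / (6.626×10⁻³⁴ J·s)
f₀ = 6.0208e+14 Hz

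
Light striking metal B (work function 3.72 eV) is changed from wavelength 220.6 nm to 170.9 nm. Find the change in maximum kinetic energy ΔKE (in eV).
1.6345 eV

Using Einstein's equation: KE_max = hc/λ - φ

For λ₁ = 220.6 nm:
KE₁ = hc/λ₁ - φ = 5.6203 - 3.72 = 1.9003 eV

For λ₂ = 170.9 nm:
KE₂ = hc/λ₂ - φ = 7.2548 - 3.72 = 3.5348 eV

Change in KE:
ΔKE = KE₂ - KE₁ = 3.5348 - 1.9003 = 1.6345 eV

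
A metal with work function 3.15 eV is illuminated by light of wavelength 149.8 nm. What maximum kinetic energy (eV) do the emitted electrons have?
5.1266 eV

Using Einstein's photoelectric equation: KE_max = hf - φ = hc/λ - φ

First, calculate the photon energy:
E_photon = hc/λ = (6.626×10⁻³⁴ J·s)(3×10⁸ m/s) / (149.8×10⁻⁹ m)
E_photon = 8.2766 eV

Then, the maximum kinetic energy:
KE_max = E_photon - φ = 8.2766 eV - 3.15 eV = 5.1266 eV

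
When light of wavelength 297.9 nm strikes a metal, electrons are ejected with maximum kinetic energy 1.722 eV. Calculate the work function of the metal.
2.44 eV

From Einstein's photoelectric equation: KE_max = hf - φ = hc/λ - φ

Rearranging for φ:
φ = hc/λ - KE_max

Calculate photon energy:
E_photon = hc/λ = 4.1619 eV

Therefore:
φ = 4.1619 - 1.722 = 2.44 eV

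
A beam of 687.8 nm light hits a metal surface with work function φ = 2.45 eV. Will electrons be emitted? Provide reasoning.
No

For photoemission, the photon energy must exceed the work function.

Photon energy: E = hc/λ = 1.8026 eV
Work function: φ = 2.45 eV

Since E_photon (1.8026 eV) < φ (2.45 eV), photoemission will NOT occur.
The threshold wavelength is λ₀ = hc/φ = 506.1 nm.
Since 687.8 nm > 506.1 nm, the photons lack sufficient energy.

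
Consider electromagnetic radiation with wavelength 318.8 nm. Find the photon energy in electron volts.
3.8891 eV

Using E = hf = hc/λ:

E = hc/λ = (6.626×10⁻³⁴ J·s)(3×10⁸ m/s) / (318.8×10⁻⁹ m)
E = 3.8891 eV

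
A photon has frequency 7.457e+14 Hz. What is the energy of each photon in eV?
3.0840 eV

Using E = hf:

E = hf = (6.626×10⁻³⁴ J·s)(7.457e+14 Hz)
E = 3.0840 eV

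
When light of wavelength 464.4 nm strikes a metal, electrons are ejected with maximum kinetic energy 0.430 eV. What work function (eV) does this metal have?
2.24 eV

From Einstein's photoelectric equation: KE_max = hf - φ = hc/λ - φ

Rearranging for φ:
φ = hc/λ - KE_max

Calculate photon energy:
E_photon = hc/λ = 2.6698 eV

Therefore:
φ = 2.6698 - 0.430 = 2.24 eV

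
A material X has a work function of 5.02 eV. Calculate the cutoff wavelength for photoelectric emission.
246.98 nm

The threshold wavelength is when the photon energy equals the work function:
hc/λ₀ = φ

Solving for λ₀:
λ₀ = hc/φ = (6.626×10⁻³⁴ J·s)(3×10⁸ m/s) / (5.02 eV × 1.602×10⁻¹⁹ J/eV)
λ₀ = 246.98 nm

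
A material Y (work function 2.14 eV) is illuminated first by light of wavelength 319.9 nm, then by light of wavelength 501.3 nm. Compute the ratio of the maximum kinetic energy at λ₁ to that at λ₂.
5.2084

Using Einstein's equation: KE_max = hc/λ - φ

For λ₁ = 319.9 nm:
E₁ = hc/λ₁ = 3.8757 eV
KE₁ = E₁ - φ = 3.8757 - 2.14 = 1.7357 eV

For λ₂ = 501.3 nm:
E₂ = hc/λ₂ = 2.4733 eV
KE₂ = E₂ - φ = 2.4733 - 2.14 = 0.3333 eV

Ratio: KE₁/KE₂ = 1.7357/0.3333 = 5.2084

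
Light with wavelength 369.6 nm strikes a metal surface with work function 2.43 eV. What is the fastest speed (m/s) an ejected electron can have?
5.7028e+05 m/s

First, find the maximum kinetic energy:
E_photon = hc/λ = 3.3546 eV
KE_max = E_photon - φ = 3.3546 - 2.43 = 0.9246 eV

Convert to Joules: KE_max = 0.9246 × 1.602×10⁻¹⁹ J = 1.4813e-19 J

Then use KE = ½mv² to find velocity:
v = √(2·KE/m) = √(2 × 1.4813e-19 J / 9.109e-31 kg)
v = 5.7028e+05 m/s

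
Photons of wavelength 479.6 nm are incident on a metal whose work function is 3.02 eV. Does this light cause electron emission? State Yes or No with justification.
No

For photoemission, the photon energy must exceed the work function.

Photon energy: E = hc/λ = 2.5852 eV
Work function: φ = 3.02 eV

Since E_photon (2.5852 eV) < φ (3.02 eV), photoemission will NOT occur.
The threshold wavelength is λ₀ = hc/φ = 410.5 nm.
Since 479.6 nm > 410.5 nm, the photons lack sufficient energy.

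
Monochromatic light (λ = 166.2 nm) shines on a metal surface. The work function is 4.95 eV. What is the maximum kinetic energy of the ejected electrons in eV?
2.5099 eV

Using Einstein's photoelectric equation: KE_max = hf - φ = hc/λ - φ

First, calculate the photon energy:
E_photon = hc/λ = (6.626×10⁻³⁴ J·s)(3×10⁸ m/s) / (166.2×10⁻⁹ m)
E_photon = 7.4599 eV

Then, the maximum kinetic energy:
KE_max = E_photon - φ = 7.4599 eV - 4.95 eV = 2.5099 eV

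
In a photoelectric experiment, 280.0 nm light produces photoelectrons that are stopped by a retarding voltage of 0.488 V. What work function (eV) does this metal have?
3.94 eV

The stopping potential gives the maximum kinetic energy: KE_max = eV_s = 0.488 eV

From Einstein's photoelectric equation: KE_max = hc/λ - φ
Rearranging: φ = hc/λ - KE_max

Calculate photon energy:
E_photon = hc/λ = (6.626×10⁻³⁴ J·s)(3×10⁸ m/s) / (280.0×10⁻⁹ m) = 4.4280 eV

Therefore:
φ = 4.4280 - 0.488 = 3.94 eV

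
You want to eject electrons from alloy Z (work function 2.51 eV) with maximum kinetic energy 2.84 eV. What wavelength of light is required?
231.75 nm

From Einstein's equation: KE_max = hc/λ - φ

Rearranging for λ:
hc/λ = KE_max + φ
λ = hc/(KE_max + φ)

Required photon energy:
E_photon = KE_max + φ = 2.84 + 2.51 = 5.35 eV

Required wavelength:
λ = hc/E_photon = (6.626×10⁻³⁴)(3×10⁸) / (5.35 × 1.602×10⁻¹⁹)
λ = 231.75 nm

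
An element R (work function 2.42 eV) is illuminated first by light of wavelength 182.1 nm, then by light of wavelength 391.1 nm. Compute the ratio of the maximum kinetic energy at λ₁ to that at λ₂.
5.8503

Using Einstein's equation: KE_max = hc/λ - φ

For λ₁ = 182.1 nm:
E₁ = hc/λ₁ = 6.8086 eV
KE₁ = E₁ - φ = 6.8086 - 2.42 = 4.3886 eV

For λ₂ = 391.1 nm:
E₂ = hc/λ₂ = 3.1701 eV
KE₂ = E₂ - φ = 3.1701 - 2.42 = 0.7501 eV

Ratio: KE₁/KE₂ = 4.3886/0.7501 = 5.8503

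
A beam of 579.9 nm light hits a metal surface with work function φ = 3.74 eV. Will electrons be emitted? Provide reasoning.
No

For photoemission, the photon energy must exceed the work function.

Photon energy: E = hc/λ = 2.1380 eV
Work function: φ = 3.74 eV

Since E_photon (2.1380 eV) < φ (3.74 eV), photoemission will NOT occur.
The threshold wavelength is λ₀ = hc/φ = 331.5 nm.
Since 579.9 nm > 331.5 nm, the photons lack sufficient energy.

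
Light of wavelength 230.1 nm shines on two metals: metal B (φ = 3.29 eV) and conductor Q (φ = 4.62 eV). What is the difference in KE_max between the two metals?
1.3300 eV

Using KE_max = hc/λ - φ for each metal:

Photon energy: E = hc/λ = 5.3883 eV

For metal B (φ₁ = 3.29 eV):
KE₁ = E - φ₁ = 5.3883 - 3.29 = 2.0983 eV

For conductor Q (φ₂ = 4.62 eV):
KE₂ = E - φ₂ = 5.3883 - 4.62 = 0.7683 eV

Difference:
ΔKE = KE₁ - KE₂ = 2.0983 - 0.7683 = 1.3300 eV

Note: The difference equals the difference in work functions: 4.62 - 3.29 = 1.33 eV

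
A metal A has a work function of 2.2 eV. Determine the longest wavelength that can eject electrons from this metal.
563.56 nm

The threshold wavelength is when the photon energy equals the work function:
hc/λ₀ = φ

Solving for λ₀:
λ₀ = hc/φ = (6.626×10⁻³⁴ J·s)(3×10⁸ m/s) / (2.2 eV × 1.602×10⁻¹⁹ J/eV)
λ₀ = 563.56 nm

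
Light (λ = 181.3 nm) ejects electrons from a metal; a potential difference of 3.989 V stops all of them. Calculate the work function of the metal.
2.85 eV

The stopping potential gives the maximum kinetic energy: KE_max = eV_s = 3.989 eV

From Einstein's photoelectric equation: KE_max = hc/λ - φ
Rearranging: φ = hc/λ - KE_max

Calculate photon energy:
E_photon = hc/λ = (6.626×10⁻³⁴ J·s)(3×10⁸ m/s) / (181.3×10⁻⁹ m) = 6.8386 eV

Therefore:
φ = 6.8386 - 3.989 = 2.85 eV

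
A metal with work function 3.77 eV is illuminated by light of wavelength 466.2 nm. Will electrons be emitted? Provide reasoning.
No

For photoemission, the photon energy must exceed the work function.

Photon energy: E = hc/λ = 2.6595 eV
Work function: φ = 3.77 eV

Since E_photon (2.6595 eV) < φ (3.77 eV), photoemission will NOT occur.
The threshold wavelength is λ₀ = hc/φ = 328.9 nm.
Since 466.2 nm > 328.9 nm, the photons lack sufficient energy.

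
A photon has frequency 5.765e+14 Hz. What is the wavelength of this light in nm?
520.02 nm

Using the wave equation: c = fλ

Solving for wavelength:
λ = c/f = (3×10⁸ m/s) / (5.765e+14 Hz)
λ = 520.02 nm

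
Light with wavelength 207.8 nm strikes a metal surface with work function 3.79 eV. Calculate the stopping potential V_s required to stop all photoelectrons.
2.1765 V

The stopping potential V_s satisfies: eV_s = KE_max

First, find KE_max using Einstein's equation:
E_photon = hc/λ = 5.9665 eV
KE_max = E_photon - φ = 5.9665 - 3.79 = 2.1765 eV

Since eV_s = KE_max:
V_s = KE_max/e = 2.1765 V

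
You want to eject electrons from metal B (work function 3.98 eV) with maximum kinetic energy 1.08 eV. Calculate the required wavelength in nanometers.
245.03 nm

From Einstein's equation: KE_max = hc/λ - φ

Rearranging for λ:
hc/λ = KE_max + φ
λ = hc/(KE_max + φ)

Required photon energy:
E_photon = KE_max + φ = 1.08 + 3.98 = 5.06 eV

Required wavelength:
λ = hc/E_photon = (6.626×10⁻³⁴)(3×10⁸) / (5.06 × 1.602×10⁻¹⁹)
λ = 245.03 nm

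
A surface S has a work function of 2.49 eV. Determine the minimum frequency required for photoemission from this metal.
6.0208e+14 Hz

The threshold frequency is when the photon energy equals the work function:
hf₀ = φ

Solving for f₀:
f₀ = φ/h = (2.49 eV × 1.602×10⁻¹⁹ J/eV) / (6.626×10⁻³⁴ J·s)
f₀ = 6.0208e+14 Hz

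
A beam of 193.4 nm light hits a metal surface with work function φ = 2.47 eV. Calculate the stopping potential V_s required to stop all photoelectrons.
3.9408 V

The stopping potential V_s satisfies: eV_s = KE_max

First, find KE_max using Einstein's equation:
E_photon = hc/λ = 6.4108 eV
KE_max = E_photon - φ = 6.4108 - 2.47 = 3.9408 eV

Since eV_s = KE_max:
V_s = KE_max/e = 3.9408 V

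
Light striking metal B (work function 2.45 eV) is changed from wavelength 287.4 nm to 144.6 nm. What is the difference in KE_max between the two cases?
4.2603 eV

Using Einstein's equation: KE_max = hc/λ - φ

For λ₁ = 287.4 nm:
KE₁ = hc/λ₁ - φ = 4.3140 - 2.45 = 1.8640 eV

For λ₂ = 144.6 nm:
KE₂ = hc/λ₂ - φ = 8.5743 - 2.45 = 6.1243 eV

Change in KE:
ΔKE = KE₂ - KE₁ = 6.1243 - 1.8640 = 4.2603 eV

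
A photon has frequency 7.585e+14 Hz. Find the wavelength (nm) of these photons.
395.24 nm

Using the wave equation: c = fλ

Solving for wavelength:
λ = c/f = (3×10⁸ m/s) / (7.585e+14 Hz)
λ = 395.24 nm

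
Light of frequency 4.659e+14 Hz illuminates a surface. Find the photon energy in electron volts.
1.9268 eV

Using E = hf:

E = hf = (6.626×10⁻³⁴ J·s)(4.659e+14 Hz)
E = 1.9268 eV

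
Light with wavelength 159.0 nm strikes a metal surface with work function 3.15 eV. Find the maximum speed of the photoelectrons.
1.2786e+06 m/s

First, find the maximum kinetic energy:
E_photon = hc/λ = 7.7977 eV
KE_max = E_photon - φ = 7.7977 - 3.15 = 4.6477 eV

Convert to Joules: KE_max = 4.6477 × 1.602×10⁻¹⁹ J = 7.4465e-19 J

Then use KE = ½mv² to find velocity:
v = √(2·KE/m) = √(2 × 7.4465e-19 J / 9.109e-31 kg)
v = 1.2786e+06 m/s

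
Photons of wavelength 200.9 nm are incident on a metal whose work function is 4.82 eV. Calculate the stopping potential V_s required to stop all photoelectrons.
1.3514 V

The stopping potential V_s satisfies: eV_s = KE_max

First, find KE_max using Einstein's equation:
E_photon = hc/λ = 6.1714 eV
KE_max = E_photon - φ = 6.1714 - 4.82 = 1.3514 eV

Since eV_s = KE_max:
V_s = KE_max/e = 1.3514 V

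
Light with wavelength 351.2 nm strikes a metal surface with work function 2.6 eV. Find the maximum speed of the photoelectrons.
5.7205e+05 m/s

First, find the maximum kinetic energy:
E_photon = hc/λ = 3.5303 eV
KE_max = E_photon - φ = 3.5303 - 2.6 = 0.9303 eV

Convert to Joules: KE_max = 0.9303 × 1.602×10⁻¹⁹ J = 1.4905e-19 J

Then use KE = ½mv² to find velocity:
v = √(2·KE/m) = √(2 × 1.4905e-19 J / 9.109e-31 kg)
v = 5.7205e+05 m/s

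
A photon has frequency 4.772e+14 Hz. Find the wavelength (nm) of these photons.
628.23 nm

Using the wave equation: c = fλ

Solving for wavelength:
λ = c/f = (3×10⁸ m/s) / (4.772e+14 Hz)
λ = 628.23 nm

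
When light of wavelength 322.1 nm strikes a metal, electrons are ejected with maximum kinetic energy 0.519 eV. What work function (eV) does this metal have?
3.33 eV

From Einstein's photoelectric equation: KE_max = hf - φ = hc/λ - φ

Rearranging for φ:
φ = hc/λ - KE_max

Calculate photon energy:
E_photon = hc/λ = 3.8492 eV

Therefore:
φ = 3.8492 - 0.519 = 3.33 eV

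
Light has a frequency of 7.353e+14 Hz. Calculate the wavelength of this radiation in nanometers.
407.71 nm

Using the wave equation: c = fλ

Solving for wavelength:
λ = c/f = (3×10⁸ m/s) / (7.353e+14 Hz)
λ = 407.71 nm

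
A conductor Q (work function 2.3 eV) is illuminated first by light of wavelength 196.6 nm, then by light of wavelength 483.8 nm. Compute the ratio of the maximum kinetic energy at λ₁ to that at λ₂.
15.2500

Using Einstein's equation: KE_max = hc/λ - φ

For λ₁ = 196.6 nm:
E₁ = hc/λ₁ = 6.3064 eV
KE₁ = E₁ - φ = 6.3064 - 2.3 = 4.0064 eV

For λ₂ = 483.8 nm:
E₂ = hc/λ₂ = 2.5627 eV
KE₂ = E₂ - φ = 2.5627 - 2.3 = 0.2627 eV

Ratio: KE₁/KE₂ = 4.0064/0.2627 = 15.2500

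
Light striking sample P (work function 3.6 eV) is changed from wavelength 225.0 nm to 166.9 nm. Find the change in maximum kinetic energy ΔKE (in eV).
1.9182 eV

Using Einstein's equation: KE_max = hc/λ - φ

For λ₁ = 225.0 nm:
KE₁ = hc/λ₁ - φ = 5.5104 - 3.6 = 1.9104 eV

For λ₂ = 166.9 nm:
KE₂ = hc/λ₂ - φ = 7.4287 - 3.6 = 3.8287 eV

Change in KE:
ΔKE = KE₂ - KE₁ = 3.8287 - 1.9104 = 1.9182 eV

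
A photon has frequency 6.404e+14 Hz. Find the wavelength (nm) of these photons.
468.13 nm

Using the wave equation: c = fλ

Solving for wavelength:
λ = c/f = (3×10⁸ m/s) / (6.404e+14 Hz)
λ = 468.13 nm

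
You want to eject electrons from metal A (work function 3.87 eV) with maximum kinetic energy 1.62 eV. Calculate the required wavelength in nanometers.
225.84 nm

From Einstein's equation: KE_max = hc/λ - φ

Rearranging for λ:
hc/λ = KE_max + φ
λ = hc/(KE_max + φ)

Required photon energy:
E_photon = KE_max + φ = 1.62 + 3.87 = 5.49 eV

Required wavelength:
λ = hc/E_photon = (6.626×10⁻³⁴)(3×10⁸) / (5.49 × 1.602×10⁻¹⁹)
λ = 225.84 nm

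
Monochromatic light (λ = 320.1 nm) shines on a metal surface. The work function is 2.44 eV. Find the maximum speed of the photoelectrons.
7.1006e+05 m/s

First, find the maximum kinetic energy:
E_photon = hc/λ = 3.8733 eV
KE_max = E_photon - φ = 3.8733 - 2.44 = 1.4333 eV

Convert to Joules: KE_max = 1.4333 × 1.602×10⁻¹⁹ J = 2.2964e-19 J

Then use KE = ½mv² to find velocity:
v = √(2·KE/m) = √(2 × 2.2964e-19 J / 9.109e-31 kg)
v = 7.1006e+05 m/s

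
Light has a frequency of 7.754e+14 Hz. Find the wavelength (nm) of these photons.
386.63 nm

Using the wave equation: c = fλ

Solving for wavelength:
λ = c/f = (3×10⁸ m/s) / (7.754e+14 Hz)
λ = 386.63 nm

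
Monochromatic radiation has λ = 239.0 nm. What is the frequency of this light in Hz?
1.2544e+15 Hz

Using the wave equation: c = fλ

Solving for frequency:
f = c/λ = (3×10⁸ m/s) / (239.0×10⁻⁹ m)
f = 1.2544e+15 Hz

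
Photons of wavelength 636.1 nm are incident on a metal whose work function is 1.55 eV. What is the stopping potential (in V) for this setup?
0.3991 V

The stopping potential V_s satisfies: eV_s = KE_max

First, find KE_max using Einstein's equation:
E_photon = hc/λ = 1.9491 eV
KE_max = E_photon - φ = 1.9491 - 1.55 = 0.3991 eV

Since eV_s = KE_max:
V_s = KE_max/e = 0.3991 V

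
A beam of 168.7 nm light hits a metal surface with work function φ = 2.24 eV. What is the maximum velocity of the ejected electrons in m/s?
1.3406e+06 m/s

First, find the maximum kinetic energy:
E_photon = hc/λ = 7.3494 eV
KE_max = E_photon - φ = 7.3494 - 2.24 = 5.1094 eV

Convert to Joules: KE_max = 5.1094 × 1.602×10⁻¹⁹ J = 8.1861e-19 J

Then use KE = ½mv² to find velocity:
v = √(2·KE/m) = √(2 × 8.1861e-19 J / 9.109e-31 kg)
v = 1.3406e+06 m/s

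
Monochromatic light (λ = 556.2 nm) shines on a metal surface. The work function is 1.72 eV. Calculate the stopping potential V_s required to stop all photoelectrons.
0.5091 V

The stopping potential V_s satisfies: eV_s = KE_max

First, find KE_max using Einstein's equation:
E_photon = hc/λ = 2.2291 eV
KE_max = E_photon - φ = 2.2291 - 1.72 = 0.5091 eV

Since eV_s = KE_max:
V_s = KE_max/e = 0.5091 V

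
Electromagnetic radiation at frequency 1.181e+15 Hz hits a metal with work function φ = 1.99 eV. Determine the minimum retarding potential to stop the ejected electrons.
2.8942 V

The stopping potential V_s satisfies: eV_s = KE_max

First, find KE_max using Einstein's equation:
E_photon = hf = (6.626×10⁻³⁴ J·s)(1.181e+15 Hz) = 4.8842 eV
KE_max = E_photon - φ = 4.8842 - 1.99 = 2.8942 eV

Since eV_s = KE_max:
V_s = KE_max/e = 2.8942 V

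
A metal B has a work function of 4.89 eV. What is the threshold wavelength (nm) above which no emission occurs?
253.55 nm

The threshold wavelength is when the photon energy equals the work function:
hc/λ₀ = φ

Solving for λ₀:
λ₀ = hc/φ = (6.626×10⁻³⁴ J·s)(3×10⁸ m/s) / (4.89 eV × 1.602×10⁻¹⁹ J/eV)
λ₀ = 253.55 nm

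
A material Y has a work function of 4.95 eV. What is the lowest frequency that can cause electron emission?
1.1969e+15 Hz

The threshold frequency is when the photon energy equals the work function:
hf₀ = φ

Solving for f₀:
f₀ = φ/h = (4.95 eV × 1.602×10⁻¹⁹ J/eV) / (6.626×10⁻³⁴ J·s)
f₀ = 1.1969e+15 Hz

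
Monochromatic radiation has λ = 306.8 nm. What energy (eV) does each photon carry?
4.0412 eV

Using E = hf = hc/λ:

E = hc/λ = (6.626×10⁻³⁴ J·s)(3×10⁸ m/s) / (306.8×10⁻⁹ m)
E = 4.0412 eV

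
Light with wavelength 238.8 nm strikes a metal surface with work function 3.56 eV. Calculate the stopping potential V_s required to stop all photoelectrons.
1.6320 V

The stopping potential V_s satisfies: eV_s = KE_max

First, find KE_max using Einstein's equation:
E_photon = hc/λ = 5.1920 eV
KE_max = E_photon - φ = 5.1920 - 3.56 = 1.6320 eV

Since eV_s = KE_max:
V_s = KE_max/e = 1.6320 V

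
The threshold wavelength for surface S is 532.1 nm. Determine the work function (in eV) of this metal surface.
2.33 eV

At the threshold wavelength, photon energy equals work function:
φ = hc/λ₀

Calculating:
φ = (6.626×10⁻³⁴ J·s)(3×10⁸ m/s) / (532.1×10⁻⁹ m)
φ = 2.33 eV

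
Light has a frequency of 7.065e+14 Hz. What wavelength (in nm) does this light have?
424.33 nm

Using the wave equation: c = fλ

Solving for wavelength:
λ = c/f = (3×10⁸ m/s) / (7.065e+14 Hz)
λ = 424.33 nm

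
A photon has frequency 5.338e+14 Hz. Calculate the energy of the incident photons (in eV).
2.2076 eV

Using E = hf:

E = hf = (6.626×10⁻³⁴ J·s)(5.338e+14 Hz)
E = 2.2076 eV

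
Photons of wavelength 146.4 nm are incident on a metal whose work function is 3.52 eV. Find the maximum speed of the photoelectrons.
1.3194e+06 m/s

First, find the maximum kinetic energy:
E_photon = hc/λ = 8.4689 eV
KE_max = E_photon - φ = 8.4689 - 3.52 = 4.9489 eV

Convert to Joules: KE_max = 4.9489 × 1.602×10⁻¹⁹ J = 7.9290e-19 J

Then use KE = ½mv² to find velocity:
v = √(2·KE/m) = √(2 × 7.9290e-19 J / 9.109e-31 kg)
v = 1.3194e+06 m/s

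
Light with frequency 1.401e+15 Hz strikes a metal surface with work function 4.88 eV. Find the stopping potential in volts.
0.9141 V

The stopping potential V_s satisfies: eV_s = KE_max

First, find KE_max using Einstein's equation:
E_photon = hf = (6.626×10⁻³⁴ J·s)(1.401e+15 Hz) = 5.7941 eV
KE_max = E_photon - φ = 5.7941 - 4.88 = 0.9141 eV

Since eV_s = KE_max:
V_s = KE_max/e = 0.9141 V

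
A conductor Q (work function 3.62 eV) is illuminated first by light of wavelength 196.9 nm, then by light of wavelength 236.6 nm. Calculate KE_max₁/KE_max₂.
1.6521

Using Einstein's equation: KE_max = hc/λ - φ

For λ₁ = 196.9 nm:
E₁ = hc/λ₁ = 6.2968 eV
KE₁ = E₁ - φ = 6.2968 - 3.62 = 2.6768 eV

For λ₂ = 236.6 nm:
E₂ = hc/λ₂ = 5.2402 eV
KE₂ = E₂ - φ = 5.2402 - 3.62 = 1.6202 eV

Ratio: KE₁/KE₂ = 2.6768/1.6202 = 1.6521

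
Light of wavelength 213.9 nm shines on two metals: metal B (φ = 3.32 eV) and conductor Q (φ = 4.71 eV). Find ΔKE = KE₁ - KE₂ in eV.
1.3900 eV

Using KE_max = hc/λ - φ for each metal:

Photon energy: E = hc/λ = 5.7964 eV

For metal B (φ₁ = 3.32 eV):
KE₁ = E - φ₁ = 5.7964 - 3.32 = 2.4764 eV

For conductor Q (φ₂ = 4.71 eV):
KE₂ = E - φ₂ = 5.7964 - 4.71 = 1.0864 eV

Difference:
ΔKE = KE₁ - KE₂ = 2.4764 - 1.0864 = 1.3900 eV

Note: The difference equals the difference in work functions: 4.71 - 3.32 = 1.39 eV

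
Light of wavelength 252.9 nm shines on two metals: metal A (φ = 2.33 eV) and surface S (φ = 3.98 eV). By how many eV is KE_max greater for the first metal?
1.6500 eV

Using KE_max = hc/λ - φ for each metal:

Photon energy: E = hc/λ = 4.9025 eV

For metal A (φ₁ = 2.33 eV):
KE₁ = E - φ₁ = 4.9025 - 2.33 = 2.5725 eV

For surface S (φ₂ = 3.98 eV):
KE₂ = E - φ₂ = 4.9025 - 3.98 = 0.9225 eV

Difference:
ΔKE = KE₁ - KE₂ = 2.5725 - 0.9225 = 1.6500 eV

Note: The difference equals the difference in work functions: 3.98 - 2.33 = 1.65 eV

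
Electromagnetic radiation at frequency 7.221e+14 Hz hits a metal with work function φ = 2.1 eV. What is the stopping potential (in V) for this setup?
0.8864 V

The stopping potential V_s satisfies: eV_s = KE_max

First, find KE_max using Einstein's equation:
E_photon = hf = (6.626×10⁻³⁴ J·s)(7.221e+14 Hz) = 2.9864 eV
KE_max = E_photon - φ = 2.9864 - 2.1 = 0.8864 eV

Since eV_s = KE_max:
V_s = KE_max/e = 0.8864 V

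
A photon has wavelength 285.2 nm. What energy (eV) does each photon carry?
4.3473 eV

Using E = hf = hc/λ:

E = hc/λ = (6.626×10⁻³⁴ J·s)(3×10⁸ m/s) / (285.2×10⁻⁹ m)
E = 4.3473 eV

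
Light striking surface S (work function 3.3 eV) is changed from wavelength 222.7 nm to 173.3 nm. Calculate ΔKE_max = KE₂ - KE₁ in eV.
1.5870 eV

Using Einstein's equation: KE_max = hc/λ - φ

For λ₁ = 222.7 nm:
KE₁ = hc/λ₁ - φ = 5.5673 - 3.3 = 2.2673 eV

For λ₂ = 173.3 nm:
KE₂ = hc/λ₂ - φ = 7.1543 - 3.3 = 3.8543 eV

Change in KE:
ΔKE = KE₂ - KE₁ = 3.8543 - 2.2673 = 1.5870 eV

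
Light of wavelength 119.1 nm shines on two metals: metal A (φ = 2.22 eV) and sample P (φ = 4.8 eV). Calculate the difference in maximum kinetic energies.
2.5800 eV

Using KE_max = hc/λ - φ for each metal:

Photon energy: E = hc/λ = 10.4101 eV

For metal A (φ₁ = 2.22 eV):
KE₁ = E - φ₁ = 10.4101 - 2.22 = 8.1901 eV

For sample P (φ₂ = 4.8 eV):
KE₂ = E - φ₂ = 10.4101 - 4.8 = 5.6101 eV

Difference:
ΔKE = KE₁ - KE₂ = 8.1901 - 5.6101 = 2.5800 eV

Note: The difference equals the difference in work functions: 4.8 - 2.22 = 2.58 eV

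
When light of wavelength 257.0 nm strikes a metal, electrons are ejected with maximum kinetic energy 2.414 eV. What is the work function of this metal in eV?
2.41 eV

From Einstein's photoelectric equation: KE_max = hf - φ = hc/λ - φ

Rearranging for φ:
φ = hc/λ - KE_max

Calculate photon energy:
E_photon = hc/λ = 4.8243 eV

Therefore:
φ = 4.8243 - 2.414 = 2.41 eV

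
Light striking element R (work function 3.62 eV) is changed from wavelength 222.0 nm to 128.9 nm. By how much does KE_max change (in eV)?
4.0338 eV

Using Einstein's equation: KE_max = hc/λ - φ

For λ₁ = 222.0 nm:
KE₁ = hc/λ₁ - φ = 5.5849 - 3.62 = 1.9649 eV

For λ₂ = 128.9 nm:
KE₂ = hc/λ₂ - φ = 9.6186 - 3.62 = 5.9986 eV

Change in KE:
ΔKE = KE₂ - KE₁ = 5.9986 - 1.9649 = 4.0338 eV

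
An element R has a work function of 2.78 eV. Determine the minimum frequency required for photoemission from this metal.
6.7220e+14 Hz

The threshold frequency is when the photon energy equals the work function:
hf₀ = φ

Solving for f₀:
f₀ = φ/h = (2.78 eV × 1.602×10⁻¹⁹ J/eV) / (6.626×10⁻³⁴ J·s)
f₀ = 6.7220e+14 Hz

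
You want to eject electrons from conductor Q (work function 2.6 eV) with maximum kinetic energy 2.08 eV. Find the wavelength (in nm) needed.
264.92 nm

From Einstein's equation: KE_max = hc/λ - φ

Rearranging for λ:
hc/λ = KE_max + φ
λ = hc/(KE_max + φ)

Required photon energy:
E_photon = KE_max + φ = 2.08 + 2.6 = 4.68 eV

Required wavelength:
λ = hc/E_photon = (6.626×10⁻³⁴)(3×10⁸) / (4.68 × 1.602×10⁻¹⁹)
λ = 264.92 nm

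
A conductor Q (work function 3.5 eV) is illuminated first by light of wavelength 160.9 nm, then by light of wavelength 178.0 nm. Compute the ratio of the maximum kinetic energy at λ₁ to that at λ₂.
1.2136

Using Einstein's equation: KE_max = hc/λ - φ

For λ₁ = 160.9 nm:
E₁ = hc/λ₁ = 7.7057 eV
KE₁ = E₁ - φ = 7.7057 - 3.5 = 4.2057 eV

For λ₂ = 178.0 nm:
E₂ = hc/λ₂ = 6.9654 eV
KE₂ = E₂ - φ = 6.9654 - 3.5 = 3.4654 eV

Ratio: KE₁/KE₂ = 4.2057/3.4654 = 1.2136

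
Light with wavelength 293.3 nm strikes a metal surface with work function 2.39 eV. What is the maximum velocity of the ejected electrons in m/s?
8.0391e+05 m/s

First, find the maximum kinetic energy:
E_photon = hc/λ = 4.2272 eV
KE_max = E_photon - φ = 4.2272 - 2.39 = 1.8372 eV

Convert to Joules: KE_max = 1.8372 × 1.602×10⁻¹⁹ J = 2.9435e-19 J

Then use KE = ½mv² to find velocity:
v = √(2·KE/m) = √(2 × 2.9435e-19 J / 9.109e-31 kg)
v = 8.0391e+05 m/s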